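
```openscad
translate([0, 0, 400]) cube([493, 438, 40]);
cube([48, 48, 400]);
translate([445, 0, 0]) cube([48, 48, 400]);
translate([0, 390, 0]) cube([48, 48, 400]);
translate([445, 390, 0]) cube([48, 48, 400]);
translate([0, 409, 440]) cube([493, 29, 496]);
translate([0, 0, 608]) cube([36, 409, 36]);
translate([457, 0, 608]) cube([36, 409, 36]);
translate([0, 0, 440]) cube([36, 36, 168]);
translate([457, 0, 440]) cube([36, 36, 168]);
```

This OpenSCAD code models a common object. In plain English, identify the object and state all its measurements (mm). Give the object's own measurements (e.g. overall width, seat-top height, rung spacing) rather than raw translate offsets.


A chair. The seat is a 493×438×40 mm slab with its top at z = 440 mm, on four 48×48 mm corner legs (flush with the seat edges, standing on z = 0). A flat backrest 29 mm thick, 496 mm tall, spans the full seat width and rises from the seat top along its +y edge, rear face flush with the rear of the seat. Two armrests of 36×36 mm section run along each side from the seat's front edge to the front of the backrest, top faces 204 mm above the seat top and outer faces flush with the seat's x-edges; a 36×36 mm post under the front of each armrest stands on the seat at the front corner.


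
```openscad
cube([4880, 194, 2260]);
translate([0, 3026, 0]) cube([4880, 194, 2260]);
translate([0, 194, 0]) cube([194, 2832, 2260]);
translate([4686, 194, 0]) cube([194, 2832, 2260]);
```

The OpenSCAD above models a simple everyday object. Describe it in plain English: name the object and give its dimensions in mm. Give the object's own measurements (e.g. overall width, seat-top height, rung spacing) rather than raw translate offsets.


The wall frame of a small rectangular building: four walls, each 2260 mm tall and 194 mm thick, enclosing a footprint 4880 mm (x) by 3220 mm (y) outside-to-outside, with no floor or roof. The front and back walls (the −y and +y sides) span the full width; the two side walls fit between them.


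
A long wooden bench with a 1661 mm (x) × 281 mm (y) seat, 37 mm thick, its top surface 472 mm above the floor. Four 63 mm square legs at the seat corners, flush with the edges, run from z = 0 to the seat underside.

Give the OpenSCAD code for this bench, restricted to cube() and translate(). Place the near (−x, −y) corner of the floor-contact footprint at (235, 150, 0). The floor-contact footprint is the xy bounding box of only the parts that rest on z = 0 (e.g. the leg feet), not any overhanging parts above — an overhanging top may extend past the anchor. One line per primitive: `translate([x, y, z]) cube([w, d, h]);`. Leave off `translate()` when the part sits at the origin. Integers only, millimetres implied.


translate([235, 150, 435]) cube([1661, 281, 37]);
translate([235, 150, 0]) cube([63, 63, 435]);
translate([235, 368, 0]) cube([63, 63, 435]);
translate([1833, 150, 0]) cube([63, 63, 435]);
translate([1833, 368, 0]) cube([63, 63, 435]);


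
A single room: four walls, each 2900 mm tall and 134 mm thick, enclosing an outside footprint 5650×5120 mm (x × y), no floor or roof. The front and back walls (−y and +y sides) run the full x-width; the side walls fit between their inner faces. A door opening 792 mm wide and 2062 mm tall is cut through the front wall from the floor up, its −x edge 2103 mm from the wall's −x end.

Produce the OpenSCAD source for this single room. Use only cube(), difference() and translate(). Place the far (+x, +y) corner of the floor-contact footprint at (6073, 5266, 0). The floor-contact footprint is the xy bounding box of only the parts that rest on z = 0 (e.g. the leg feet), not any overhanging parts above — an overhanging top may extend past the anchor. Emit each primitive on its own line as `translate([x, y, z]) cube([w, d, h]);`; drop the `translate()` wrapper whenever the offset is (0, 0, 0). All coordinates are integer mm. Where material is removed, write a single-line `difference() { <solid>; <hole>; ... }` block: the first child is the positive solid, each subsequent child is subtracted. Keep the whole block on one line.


difference() { translate([423, 146, 0]) cube([5650, 134, 2900]); translate([2526, 146, 0]) cube([792, 134, 2062]); }
translate([423, 5132, 0]) cube([5650, 134, 2900]);
translate([423, 280, 0]) cube([134, 4852, 2900]);
translate([5939, 280, 0]) cube([134, 4852, 2900]);


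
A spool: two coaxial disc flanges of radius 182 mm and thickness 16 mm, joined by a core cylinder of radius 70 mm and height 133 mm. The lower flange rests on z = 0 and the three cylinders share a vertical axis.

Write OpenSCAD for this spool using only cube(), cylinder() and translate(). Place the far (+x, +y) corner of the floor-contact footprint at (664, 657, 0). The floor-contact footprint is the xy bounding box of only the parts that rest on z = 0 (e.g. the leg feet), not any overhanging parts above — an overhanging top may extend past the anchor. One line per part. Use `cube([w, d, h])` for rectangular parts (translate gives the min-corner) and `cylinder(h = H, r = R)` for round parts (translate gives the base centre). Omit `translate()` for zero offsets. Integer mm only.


translate([482, 475, 0]) cylinder(h = 16, r = 182);
translate([482, 475, 16]) cylinder(h = 133, r = 70);
translate([482, 475, 149]) cylinder(h = 16, r = 182);


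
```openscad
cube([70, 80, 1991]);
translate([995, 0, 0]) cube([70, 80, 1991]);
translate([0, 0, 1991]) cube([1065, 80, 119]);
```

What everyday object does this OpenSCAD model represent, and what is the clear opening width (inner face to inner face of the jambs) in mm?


A door frame. The clear opening width is 925 mm.

Two 1991 mm tall posts with a header on top — a door frame. The left jamb is 70 mm wide at x = 0; the right jamb starts at x = 995. The clear opening is 995 − 70 = 925 mm.


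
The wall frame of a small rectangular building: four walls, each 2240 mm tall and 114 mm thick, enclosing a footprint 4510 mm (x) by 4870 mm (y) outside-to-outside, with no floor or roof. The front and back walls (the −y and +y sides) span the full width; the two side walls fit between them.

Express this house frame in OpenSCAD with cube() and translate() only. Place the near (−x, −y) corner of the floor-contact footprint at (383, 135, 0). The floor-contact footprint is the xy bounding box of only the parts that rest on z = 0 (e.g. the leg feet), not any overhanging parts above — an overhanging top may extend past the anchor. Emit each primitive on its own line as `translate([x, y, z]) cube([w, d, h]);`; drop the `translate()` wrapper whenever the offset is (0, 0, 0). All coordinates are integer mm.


translate([383, 135, 0]) cube([4510, 114, 2240]);
translate([383, 4891, 0]) cube([4510, 114, 2240]);
translate([383, 249, 0]) cube([114, 4642, 2240]);
translate([4779, 249, 0]) cube([114, 4642, 2240]);


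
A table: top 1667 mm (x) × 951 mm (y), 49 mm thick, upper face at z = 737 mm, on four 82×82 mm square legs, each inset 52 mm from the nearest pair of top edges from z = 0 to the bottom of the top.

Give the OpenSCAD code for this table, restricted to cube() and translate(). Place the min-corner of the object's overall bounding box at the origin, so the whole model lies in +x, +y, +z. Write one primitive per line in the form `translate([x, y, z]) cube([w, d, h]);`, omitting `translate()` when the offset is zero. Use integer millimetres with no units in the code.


translate([0, 0, 688]) cube([1667, 951, 49]);
translate([52, 52, 0]) cube([82, 82, 688]);
translate([1533, 52, 0]) cube([82, 82, 688]);
translate([52, 817, 0]) cube([82, 82, 688]);
translate([1533, 817, 0]) cube([82, 82, 688]);


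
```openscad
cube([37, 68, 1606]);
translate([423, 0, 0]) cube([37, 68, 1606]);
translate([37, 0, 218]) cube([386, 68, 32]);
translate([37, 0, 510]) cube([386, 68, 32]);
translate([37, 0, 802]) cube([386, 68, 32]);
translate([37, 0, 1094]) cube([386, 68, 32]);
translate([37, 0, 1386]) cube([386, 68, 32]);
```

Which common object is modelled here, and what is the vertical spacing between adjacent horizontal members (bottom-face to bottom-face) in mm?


A ladder. The rung spacing is 292 mm.

Two tall 37×68 posts with 5 short bars between them — a ladder. Adjacent rungs sit at z = 218 and z = 510, so the spacing is 510 − 218 = 292 mm.


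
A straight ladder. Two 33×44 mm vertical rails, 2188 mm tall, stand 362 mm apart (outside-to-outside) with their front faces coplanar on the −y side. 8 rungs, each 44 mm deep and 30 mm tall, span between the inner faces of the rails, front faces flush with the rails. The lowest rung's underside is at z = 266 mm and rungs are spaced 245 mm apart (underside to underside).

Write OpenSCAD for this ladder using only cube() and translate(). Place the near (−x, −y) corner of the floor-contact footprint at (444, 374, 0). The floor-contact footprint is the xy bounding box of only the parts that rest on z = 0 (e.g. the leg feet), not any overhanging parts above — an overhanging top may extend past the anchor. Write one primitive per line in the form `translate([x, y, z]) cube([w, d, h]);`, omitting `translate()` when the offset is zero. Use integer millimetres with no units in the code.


translate([444, 374, 0]) cube([33, 44, 2188]);
translate([773, 374, 0]) cube([33, 44, 2188]);
translate([477, 374, 266]) cube([296, 44, 30]);
translate([477, 374, 511]) cube([296, 44, 30]);
translate([477, 374, 756]) cube([296, 44, 30]);
translate([477, 374, 1001]) cube([296, 44, 30]);
translate([477, 374, 1246]) cube([296, 44, 30]);
translate([477, 374, 1491]) cube([296, 44, 30]);
translate([477, 374, 1736]) cube([296, 44, 30]);
translate([477, 374, 1981]) cube([296, 44, 30]);


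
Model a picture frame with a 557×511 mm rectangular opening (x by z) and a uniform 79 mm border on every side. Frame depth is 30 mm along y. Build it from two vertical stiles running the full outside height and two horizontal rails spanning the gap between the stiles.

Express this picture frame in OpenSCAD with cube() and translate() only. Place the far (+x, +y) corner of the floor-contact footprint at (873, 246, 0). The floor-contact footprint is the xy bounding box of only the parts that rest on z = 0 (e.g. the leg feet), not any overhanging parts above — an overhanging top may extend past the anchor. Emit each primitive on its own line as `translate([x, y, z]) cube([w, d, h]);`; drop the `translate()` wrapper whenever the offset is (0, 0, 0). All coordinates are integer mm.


translate([158, 216, 0]) cube([79, 30, 669]);
translate([794, 216, 0]) cube([79, 30, 669]);
translate([237, 216, 0]) cube([557, 30, 79]);
translate([237, 216, 590]) cube([557, 30, 79]);


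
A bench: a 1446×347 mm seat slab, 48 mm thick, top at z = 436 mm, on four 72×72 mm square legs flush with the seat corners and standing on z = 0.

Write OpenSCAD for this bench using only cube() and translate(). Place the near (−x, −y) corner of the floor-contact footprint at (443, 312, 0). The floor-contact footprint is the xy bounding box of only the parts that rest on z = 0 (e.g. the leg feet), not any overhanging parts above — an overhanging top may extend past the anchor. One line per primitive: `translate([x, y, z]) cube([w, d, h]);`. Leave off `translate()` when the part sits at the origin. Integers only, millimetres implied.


translate([443, 312, 388]) cube([1446, 347, 48]);
translate([443, 312, 0]) cube([72, 72, 388]);
translate([443, 587, 0]) cube([72, 72, 388]);
translate([1817, 312, 0]) cube([72, 72, 388]);
translate([1817, 587, 0]) cube([72, 72, 388]);


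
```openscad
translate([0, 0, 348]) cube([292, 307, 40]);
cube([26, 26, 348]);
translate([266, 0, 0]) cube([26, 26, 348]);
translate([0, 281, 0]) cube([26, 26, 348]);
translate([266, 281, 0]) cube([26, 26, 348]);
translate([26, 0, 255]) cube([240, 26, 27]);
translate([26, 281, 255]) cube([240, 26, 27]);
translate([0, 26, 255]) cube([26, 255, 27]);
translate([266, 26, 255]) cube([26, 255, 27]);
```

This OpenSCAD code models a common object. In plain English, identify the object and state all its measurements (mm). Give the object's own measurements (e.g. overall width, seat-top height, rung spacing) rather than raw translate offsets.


A simple wooden stool: a rectangular seat 292 mm (x) by 307 mm (y), 40 mm thick, top face at z = 388 mm, on four square legs, each 26×26 mm in cross-section. The legs rest on z = 0, each flush with a corner of the seat. Four stretchers, 26 mm wide and 27 mm tall, connect adjacent legs with their undersides at z = 255 mm, each running between the inner faces of the legs it joins and aligned with the legs' outer faces on the other axis.


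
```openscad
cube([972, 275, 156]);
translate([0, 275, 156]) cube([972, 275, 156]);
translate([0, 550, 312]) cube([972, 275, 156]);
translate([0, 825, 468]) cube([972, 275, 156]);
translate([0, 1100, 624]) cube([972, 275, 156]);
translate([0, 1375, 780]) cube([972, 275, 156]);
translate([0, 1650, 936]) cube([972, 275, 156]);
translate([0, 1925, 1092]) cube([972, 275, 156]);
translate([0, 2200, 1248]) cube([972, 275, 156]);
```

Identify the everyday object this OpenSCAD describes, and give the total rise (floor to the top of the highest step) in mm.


A staircase. The total rise is 1404 mm.

9 identical blocks, each offset up and back from the previous — a staircase. Each step is 156 mm tall and there are 9 of them, so the total rise is 9 × 156 = 1404 mm.


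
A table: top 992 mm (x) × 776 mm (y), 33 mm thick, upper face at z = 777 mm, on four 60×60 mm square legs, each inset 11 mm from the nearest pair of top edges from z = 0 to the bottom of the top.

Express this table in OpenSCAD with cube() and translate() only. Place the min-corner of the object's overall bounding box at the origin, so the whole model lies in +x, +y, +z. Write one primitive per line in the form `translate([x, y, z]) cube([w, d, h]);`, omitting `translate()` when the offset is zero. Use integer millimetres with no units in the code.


// leg_h = 777 - 33 = 744
translate([0, 0, 744]) cube([992, 776, 33]);
translate([11, 11, 0]) cube([60, 60, 744]);
translate([921, 11, 0]) cube([60, 60, 744]);
translate([11, 705, 0]) cube([60, 60, 744]);
translate([921, 705, 0]) cube([60, 60, 744]);


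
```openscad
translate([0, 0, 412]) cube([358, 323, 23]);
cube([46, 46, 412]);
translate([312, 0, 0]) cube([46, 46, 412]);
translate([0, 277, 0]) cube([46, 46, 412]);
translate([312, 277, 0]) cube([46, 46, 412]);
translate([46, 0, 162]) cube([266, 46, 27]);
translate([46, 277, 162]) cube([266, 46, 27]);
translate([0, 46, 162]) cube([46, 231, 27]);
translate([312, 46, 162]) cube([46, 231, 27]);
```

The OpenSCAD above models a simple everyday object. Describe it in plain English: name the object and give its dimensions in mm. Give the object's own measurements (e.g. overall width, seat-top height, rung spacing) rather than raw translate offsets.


A simple wooden stool: a rectangular seat 358 mm (x) by 323 mm (y), 23 mm thick, top face at z = 435 mm, on four square legs, each 46×46 mm in cross-section. The legs rest on z = 0, each flush with a corner of the seat. Four stretchers, 46 mm wide and 27 mm tall, connect adjacent legs with their undersides at z = 162 mm, each running between the inner faces of the legs it joins and aligned with the legs' outer faces on the other axis.


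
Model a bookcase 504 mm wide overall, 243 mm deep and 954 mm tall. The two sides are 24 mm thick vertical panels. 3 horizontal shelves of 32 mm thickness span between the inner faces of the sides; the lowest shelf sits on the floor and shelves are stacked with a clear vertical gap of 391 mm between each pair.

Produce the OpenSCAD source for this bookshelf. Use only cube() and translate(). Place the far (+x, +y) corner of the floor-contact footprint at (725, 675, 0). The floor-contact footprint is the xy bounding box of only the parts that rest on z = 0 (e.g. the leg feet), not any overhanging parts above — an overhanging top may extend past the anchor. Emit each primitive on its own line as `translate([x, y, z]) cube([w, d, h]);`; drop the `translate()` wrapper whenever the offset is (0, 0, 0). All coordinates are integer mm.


translate([221, 432, 0]) cube([24, 243, 954]);
translate([701, 432, 0]) cube([24, 243, 954]);
translate([245, 432, 0]) cube([456, 243, 32]);
translate([245, 432, 423]) cube([456, 243, 32]);
translate([245, 432, 846]) cube([456, 243, 32]);


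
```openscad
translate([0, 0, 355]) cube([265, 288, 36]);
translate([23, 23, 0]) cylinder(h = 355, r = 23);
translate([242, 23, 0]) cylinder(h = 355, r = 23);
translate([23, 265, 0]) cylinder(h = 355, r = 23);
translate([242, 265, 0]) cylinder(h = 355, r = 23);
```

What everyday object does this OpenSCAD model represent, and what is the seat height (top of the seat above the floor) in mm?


A stool. The seat height is 391 mm.

A 265×288×36 slab at z = 355 on four corner cylinders — a stool. The seat top is 355 + 36 = 391 mm.


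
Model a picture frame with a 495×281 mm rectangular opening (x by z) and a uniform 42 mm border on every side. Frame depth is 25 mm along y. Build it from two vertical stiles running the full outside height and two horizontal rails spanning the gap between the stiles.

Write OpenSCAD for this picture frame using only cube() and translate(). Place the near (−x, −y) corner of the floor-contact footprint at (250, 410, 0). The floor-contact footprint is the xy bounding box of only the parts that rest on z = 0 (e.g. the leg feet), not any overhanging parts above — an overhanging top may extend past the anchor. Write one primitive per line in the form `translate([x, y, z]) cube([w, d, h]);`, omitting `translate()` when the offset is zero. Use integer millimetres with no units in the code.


translate([250, 410, 0]) cube([42, 25, 365]);
translate([787, 410, 0]) cube([42, 25, 365]);
translate([292, 410, 0]) cube([495, 25, 42]);
translate([292, 410, 323]) cube([495, 25, 42]);


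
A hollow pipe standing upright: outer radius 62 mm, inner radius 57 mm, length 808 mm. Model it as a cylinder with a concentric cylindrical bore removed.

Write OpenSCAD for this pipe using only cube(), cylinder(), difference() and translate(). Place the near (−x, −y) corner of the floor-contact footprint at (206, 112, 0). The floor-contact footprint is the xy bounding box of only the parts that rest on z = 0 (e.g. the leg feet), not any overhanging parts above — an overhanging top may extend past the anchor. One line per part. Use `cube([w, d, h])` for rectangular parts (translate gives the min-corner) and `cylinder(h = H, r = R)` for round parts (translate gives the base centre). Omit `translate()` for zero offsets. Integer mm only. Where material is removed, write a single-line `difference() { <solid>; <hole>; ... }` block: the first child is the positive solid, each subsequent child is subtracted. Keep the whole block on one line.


difference() { translate([268, 174, 0]) cylinder(h = 808, r = 62); translate([268, 174, 0]) cylinder(h = 808, r = 57); }


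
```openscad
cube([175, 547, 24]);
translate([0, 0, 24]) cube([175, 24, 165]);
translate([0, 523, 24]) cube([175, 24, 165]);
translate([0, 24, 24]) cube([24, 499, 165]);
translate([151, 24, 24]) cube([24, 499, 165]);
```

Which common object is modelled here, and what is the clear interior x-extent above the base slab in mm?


An open box. The internal width is 127 mm.

A 175×547 base slab with four walls standing on it — an open box. The base is 175 mm wide and the walls are 24 mm thick, so the internal width is 175 − 2 × 24 = 127 mm.


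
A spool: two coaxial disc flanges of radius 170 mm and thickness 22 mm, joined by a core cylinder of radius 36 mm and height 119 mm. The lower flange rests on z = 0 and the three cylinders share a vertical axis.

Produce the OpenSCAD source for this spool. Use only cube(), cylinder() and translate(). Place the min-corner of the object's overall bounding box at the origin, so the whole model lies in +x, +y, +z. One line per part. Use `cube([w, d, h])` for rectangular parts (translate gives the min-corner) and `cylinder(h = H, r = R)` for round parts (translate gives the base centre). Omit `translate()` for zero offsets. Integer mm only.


translate([170, 170, 0]) cylinder(h = 22, r = 170);
translate([170, 170, 22]) cylinder(h = 119, r = 36);
translate([170, 170, 141]) cylinder(h = 22, r = 170);


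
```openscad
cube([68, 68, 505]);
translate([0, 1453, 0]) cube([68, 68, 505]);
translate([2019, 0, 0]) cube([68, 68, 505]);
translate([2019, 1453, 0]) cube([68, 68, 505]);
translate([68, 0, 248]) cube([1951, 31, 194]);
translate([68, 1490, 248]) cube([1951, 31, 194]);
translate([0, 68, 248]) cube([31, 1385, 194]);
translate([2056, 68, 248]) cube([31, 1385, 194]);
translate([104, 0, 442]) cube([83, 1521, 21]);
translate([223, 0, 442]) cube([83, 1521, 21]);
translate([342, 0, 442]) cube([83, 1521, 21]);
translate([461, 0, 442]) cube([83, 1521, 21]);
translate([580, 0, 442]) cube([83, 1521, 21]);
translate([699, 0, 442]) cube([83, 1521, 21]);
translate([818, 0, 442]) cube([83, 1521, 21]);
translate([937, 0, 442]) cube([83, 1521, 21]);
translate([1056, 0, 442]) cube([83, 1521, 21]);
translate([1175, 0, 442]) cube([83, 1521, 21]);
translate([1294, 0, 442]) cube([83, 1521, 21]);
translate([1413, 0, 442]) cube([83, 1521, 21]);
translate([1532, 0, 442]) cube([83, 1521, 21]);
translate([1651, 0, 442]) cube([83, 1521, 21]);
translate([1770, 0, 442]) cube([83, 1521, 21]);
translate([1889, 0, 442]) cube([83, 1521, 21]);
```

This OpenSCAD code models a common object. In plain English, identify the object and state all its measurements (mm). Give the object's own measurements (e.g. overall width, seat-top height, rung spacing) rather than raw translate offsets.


A bed frame 2087 mm long (x) by 1521 mm wide (y). Four 68×68 mm corner posts, 505 mm tall, at the corners of the footprint. Four rails of 31 mm thickness and 194 mm height run between adjacent posts with their undersides at z = 248 mm, their outer faces flush with the outside of the frame (the two x-running rails run between the posts' inner faces; the two y-running rails run between the posts' inner faces). 16 slats, each 83 mm wide (x) and 21 mm thick, lie across the top of the two x-running rails, running the full 1521 mm width of the frame in y; along x they sit between the end posts with a 36 mm gap after the −x posts and between neighbouring slats, leaving 47 mm before the +x posts.


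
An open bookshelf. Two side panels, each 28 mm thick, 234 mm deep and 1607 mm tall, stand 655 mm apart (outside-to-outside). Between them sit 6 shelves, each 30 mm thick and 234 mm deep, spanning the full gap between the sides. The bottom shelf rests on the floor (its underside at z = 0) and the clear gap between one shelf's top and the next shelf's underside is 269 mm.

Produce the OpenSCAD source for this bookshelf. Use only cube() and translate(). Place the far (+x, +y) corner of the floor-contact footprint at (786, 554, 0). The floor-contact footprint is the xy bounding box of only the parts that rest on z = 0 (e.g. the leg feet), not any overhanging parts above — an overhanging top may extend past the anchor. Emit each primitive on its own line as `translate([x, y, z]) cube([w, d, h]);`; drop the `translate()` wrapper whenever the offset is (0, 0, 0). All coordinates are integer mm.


translate([131, 320, 0]) cube([28, 234, 1607]);
translate([758, 320, 0]) cube([28, 234, 1607]);
translate([159, 320, 0]) cube([599, 234, 30]);
translate([159, 320, 299]) cube([599, 234, 30]);
translate([159, 320, 598]) cube([599, 234, 30]);
translate([159, 320, 897]) cube([599, 234, 30]);
translate([159, 320, 1196]) cube([599, 234, 30]);
translate([159, 320, 1495]) cube([599, 234, 30]);


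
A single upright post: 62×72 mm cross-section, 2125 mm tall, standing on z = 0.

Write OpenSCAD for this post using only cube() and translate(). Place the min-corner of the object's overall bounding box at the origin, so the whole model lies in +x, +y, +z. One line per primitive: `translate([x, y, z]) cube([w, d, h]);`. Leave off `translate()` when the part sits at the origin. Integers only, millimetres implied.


cube([62, 72, 2125]);


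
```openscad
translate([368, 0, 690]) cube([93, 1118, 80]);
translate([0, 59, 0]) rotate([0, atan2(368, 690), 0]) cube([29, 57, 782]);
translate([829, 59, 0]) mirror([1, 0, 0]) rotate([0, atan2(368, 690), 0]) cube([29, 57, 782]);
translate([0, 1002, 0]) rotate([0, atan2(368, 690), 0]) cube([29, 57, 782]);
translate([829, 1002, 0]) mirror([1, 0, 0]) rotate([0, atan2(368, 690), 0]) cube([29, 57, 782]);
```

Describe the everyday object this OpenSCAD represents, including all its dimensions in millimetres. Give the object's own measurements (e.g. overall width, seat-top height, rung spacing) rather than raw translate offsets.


A sawhorse. A 93×1118×80 mm beam (x, y, z) sits on two A-frame leg pairs. Each pair is two raked legs of 29×57 mm section (57 mm along y) splaying symmetrically in x. Each leg rises 690 mm vertically over 368 mm of horizontal reach and is 782 mm long along its own axis. Every leg's outer bottom edge rests on the floor and its outer top edge meets a bottom edge of the beam — the left legs (tilting toward +x) meet the beam's −x bottom edge, the right legs (their mirror images, tilting toward −x) meet its +x bottom edge — so the leg tops tuck under the beam, the beam's underside is 690 mm above the floor, and the feet are 829 mm apart outside-to-outside with the beam centred between them. The two leg pairs are set in 59 mm from either end of the beam.


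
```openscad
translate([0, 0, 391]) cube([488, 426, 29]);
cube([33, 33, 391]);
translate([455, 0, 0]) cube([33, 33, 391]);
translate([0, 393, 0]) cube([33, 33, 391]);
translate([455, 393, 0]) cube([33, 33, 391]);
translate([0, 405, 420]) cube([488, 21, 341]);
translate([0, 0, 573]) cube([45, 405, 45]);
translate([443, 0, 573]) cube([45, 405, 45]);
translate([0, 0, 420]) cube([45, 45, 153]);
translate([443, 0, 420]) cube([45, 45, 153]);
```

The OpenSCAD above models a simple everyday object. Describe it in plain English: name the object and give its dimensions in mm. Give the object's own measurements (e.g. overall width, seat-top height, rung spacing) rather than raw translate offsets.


A chair. The seat is a 488×426×29 mm slab with its top at z = 420 mm, on four 33×33 mm corner legs (flush with the seat edges, standing on z = 0). A flat backrest 21 mm thick, 341 mm tall, spans the full seat width and rises from the seat top along its +y edge, rear face flush with the rear of the seat. Two armrests of 45×45 mm section run along each side from the seat's front edge to the front of the backrest, top faces 198 mm above the seat top and outer faces flush with the seat's x-edges; a 45×45 mm post under the front of each armrest stands on the seat at the front corner.


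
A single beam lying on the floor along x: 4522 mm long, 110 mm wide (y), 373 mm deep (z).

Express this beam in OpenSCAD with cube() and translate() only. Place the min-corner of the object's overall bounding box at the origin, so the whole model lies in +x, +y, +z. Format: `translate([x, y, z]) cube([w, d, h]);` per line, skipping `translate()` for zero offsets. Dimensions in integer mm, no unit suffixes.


cube([4522, 110, 373]);


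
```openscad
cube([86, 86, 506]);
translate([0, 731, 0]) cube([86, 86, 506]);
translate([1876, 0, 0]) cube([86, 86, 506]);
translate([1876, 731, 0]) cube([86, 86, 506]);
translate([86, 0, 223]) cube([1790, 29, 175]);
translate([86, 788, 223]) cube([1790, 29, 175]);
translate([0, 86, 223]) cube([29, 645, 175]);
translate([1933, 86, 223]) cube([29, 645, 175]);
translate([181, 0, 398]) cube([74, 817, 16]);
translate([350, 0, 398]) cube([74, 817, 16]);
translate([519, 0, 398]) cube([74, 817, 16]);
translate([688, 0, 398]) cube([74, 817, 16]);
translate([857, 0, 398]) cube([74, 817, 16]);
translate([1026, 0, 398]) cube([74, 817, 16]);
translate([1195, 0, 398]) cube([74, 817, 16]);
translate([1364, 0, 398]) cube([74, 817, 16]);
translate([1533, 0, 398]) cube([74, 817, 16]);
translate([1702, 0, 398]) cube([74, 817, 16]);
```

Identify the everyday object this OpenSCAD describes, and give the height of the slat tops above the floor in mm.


A bed frame. The slat-top height is 414 mm.

Four posts, four rails, and a row of slats — a bed frame. Slats sit on the rails at z = 223 + 175 = 398; with slat thickness 16, the top is 414 mm.


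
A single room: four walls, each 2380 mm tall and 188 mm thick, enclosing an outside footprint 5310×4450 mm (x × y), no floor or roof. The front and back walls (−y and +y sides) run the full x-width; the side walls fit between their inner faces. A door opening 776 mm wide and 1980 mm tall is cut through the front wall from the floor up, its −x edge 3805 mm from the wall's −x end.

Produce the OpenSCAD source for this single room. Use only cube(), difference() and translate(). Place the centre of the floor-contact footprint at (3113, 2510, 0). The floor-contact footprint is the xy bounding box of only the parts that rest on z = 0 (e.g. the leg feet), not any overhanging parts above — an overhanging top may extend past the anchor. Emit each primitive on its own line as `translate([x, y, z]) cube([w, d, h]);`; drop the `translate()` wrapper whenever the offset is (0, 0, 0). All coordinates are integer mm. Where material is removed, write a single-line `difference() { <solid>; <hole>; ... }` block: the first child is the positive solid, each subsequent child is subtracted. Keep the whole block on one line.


difference() { translate([458, 285, 0]) cube([5310, 188, 2380]); translate([4263, 285, 0]) cube([776, 188, 1980]); }
translate([458, 4547, 0]) cube([5310, 188, 2380]);
translate([458, 473, 0]) cube([188, 4074, 2380]);
translate([5580, 473, 0]) cube([188, 4074, 2380]);


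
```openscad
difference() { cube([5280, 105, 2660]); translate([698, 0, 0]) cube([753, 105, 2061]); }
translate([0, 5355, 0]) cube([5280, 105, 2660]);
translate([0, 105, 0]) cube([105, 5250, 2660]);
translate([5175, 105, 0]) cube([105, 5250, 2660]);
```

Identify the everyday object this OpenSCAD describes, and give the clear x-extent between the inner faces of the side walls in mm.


A single room. The interior width is 5070 mm.

Four walls enclosing a rectangle with a door in the front wall — a room. Outside width 5280 minus two 105 mm walls gives 5070 mm.


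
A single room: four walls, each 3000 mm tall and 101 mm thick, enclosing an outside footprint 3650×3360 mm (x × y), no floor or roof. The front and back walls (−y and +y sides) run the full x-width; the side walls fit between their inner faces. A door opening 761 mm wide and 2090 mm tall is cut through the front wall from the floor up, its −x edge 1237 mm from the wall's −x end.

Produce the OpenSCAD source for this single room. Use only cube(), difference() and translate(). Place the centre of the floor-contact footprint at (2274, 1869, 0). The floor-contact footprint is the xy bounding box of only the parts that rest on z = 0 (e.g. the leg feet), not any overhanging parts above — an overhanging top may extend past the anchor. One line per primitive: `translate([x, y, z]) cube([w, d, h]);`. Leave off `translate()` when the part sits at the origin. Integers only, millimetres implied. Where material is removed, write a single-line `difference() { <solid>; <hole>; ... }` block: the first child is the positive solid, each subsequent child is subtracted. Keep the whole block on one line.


difference() { translate([449, 189, 0]) cube([3650, 101, 3000]); translate([1686, 189, 0]) cube([761, 101, 2090]); }
translate([449, 3448, 0]) cube([3650, 101, 3000]);
translate([449, 290, 0]) cube([101, 3158, 3000]);
translate([3998, 290, 0]) cube([101, 3158, 3000]);


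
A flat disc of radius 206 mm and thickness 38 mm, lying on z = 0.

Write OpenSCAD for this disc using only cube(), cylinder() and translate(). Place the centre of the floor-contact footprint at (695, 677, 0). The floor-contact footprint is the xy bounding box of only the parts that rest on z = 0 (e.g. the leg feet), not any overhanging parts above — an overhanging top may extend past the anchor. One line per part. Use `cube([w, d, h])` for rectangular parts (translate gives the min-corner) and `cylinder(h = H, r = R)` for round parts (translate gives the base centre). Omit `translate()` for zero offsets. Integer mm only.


translate([695, 677, 0]) cylinder(h = 38, r = 206);


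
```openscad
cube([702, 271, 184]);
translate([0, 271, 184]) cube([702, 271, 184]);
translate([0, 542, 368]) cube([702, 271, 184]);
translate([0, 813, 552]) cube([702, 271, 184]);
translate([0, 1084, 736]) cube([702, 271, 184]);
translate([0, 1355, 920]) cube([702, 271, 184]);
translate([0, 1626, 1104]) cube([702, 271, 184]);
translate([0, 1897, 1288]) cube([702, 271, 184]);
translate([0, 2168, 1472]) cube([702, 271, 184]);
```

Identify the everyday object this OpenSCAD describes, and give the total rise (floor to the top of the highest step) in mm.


A staircase. The total rise is 1656 mm.

9 identical blocks, each offset up and back from the previous — a staircase. Each step is 184 mm tall and there are 9 of them, so the total rise is 9 × 184 = 1656 mm.


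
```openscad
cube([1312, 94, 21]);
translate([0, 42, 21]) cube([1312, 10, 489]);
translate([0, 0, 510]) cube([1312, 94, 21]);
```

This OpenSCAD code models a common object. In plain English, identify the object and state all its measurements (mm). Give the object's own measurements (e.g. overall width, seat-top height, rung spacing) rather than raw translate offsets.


An I-beam lying along x, 1312 mm long. Overall section height 531 mm. Two flanges 94 mm wide (y) and 21 mm thick, one on the floor and one at the top; a web 10 mm thick runs between them, centred on the flange width.


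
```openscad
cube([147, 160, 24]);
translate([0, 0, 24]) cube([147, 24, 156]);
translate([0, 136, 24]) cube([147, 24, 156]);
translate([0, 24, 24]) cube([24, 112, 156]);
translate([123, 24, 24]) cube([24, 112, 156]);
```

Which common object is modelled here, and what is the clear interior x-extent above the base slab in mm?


An open box. The internal width is 99 mm.

A 147×160 base slab with four walls standing on it — an open box. The base is 147 mm wide and the walls are 24 mm thick, so the internal width is 147 − 2 × 24 = 99 mm.


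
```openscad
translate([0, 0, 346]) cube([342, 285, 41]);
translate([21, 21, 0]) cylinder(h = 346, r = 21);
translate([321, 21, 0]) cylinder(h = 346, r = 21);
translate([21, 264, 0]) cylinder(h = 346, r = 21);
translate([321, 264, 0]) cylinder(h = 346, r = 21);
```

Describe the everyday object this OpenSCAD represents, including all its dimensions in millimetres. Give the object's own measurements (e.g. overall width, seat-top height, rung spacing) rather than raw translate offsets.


A four-legged stool. The seat is a 342×285×41 mm slab whose top surface is at z = 387 mm; four round legs, each 42 mm in diameter, run from the floor (z = 0) to the underside of the seat, each leg's axis is inset half a diameter from the nearest pair of seat edges (so the leg's bounding box is flush with the corner).


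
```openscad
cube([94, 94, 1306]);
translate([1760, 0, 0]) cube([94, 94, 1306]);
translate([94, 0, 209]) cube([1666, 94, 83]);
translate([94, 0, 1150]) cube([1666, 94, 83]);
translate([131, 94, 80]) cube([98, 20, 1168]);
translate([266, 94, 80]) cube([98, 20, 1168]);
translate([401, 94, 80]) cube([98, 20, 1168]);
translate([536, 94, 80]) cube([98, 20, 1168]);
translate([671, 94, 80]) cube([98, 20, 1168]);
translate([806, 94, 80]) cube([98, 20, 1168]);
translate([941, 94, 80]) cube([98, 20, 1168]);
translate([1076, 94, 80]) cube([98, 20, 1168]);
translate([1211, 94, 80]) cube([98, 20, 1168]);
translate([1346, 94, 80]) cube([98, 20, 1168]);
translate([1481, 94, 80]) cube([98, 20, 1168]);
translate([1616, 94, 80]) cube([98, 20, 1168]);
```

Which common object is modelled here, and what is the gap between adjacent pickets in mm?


A fence section. The picket gap is 37 mm.

Two posts, two rails, 12 pickets — a fence section. Span 1666 mm holds 12 pickets of 98 mm with 13 equal gaps: ⌊(1666 − 12·98) / 13⌋ = 37 mm.


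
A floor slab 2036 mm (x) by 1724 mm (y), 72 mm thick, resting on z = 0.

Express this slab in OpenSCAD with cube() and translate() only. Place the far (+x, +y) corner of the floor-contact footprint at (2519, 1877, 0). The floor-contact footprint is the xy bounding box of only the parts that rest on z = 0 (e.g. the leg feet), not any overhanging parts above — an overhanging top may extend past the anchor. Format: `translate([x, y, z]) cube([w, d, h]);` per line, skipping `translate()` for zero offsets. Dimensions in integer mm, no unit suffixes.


translate([483, 153, 0]) cube([2036, 1724, 72]);


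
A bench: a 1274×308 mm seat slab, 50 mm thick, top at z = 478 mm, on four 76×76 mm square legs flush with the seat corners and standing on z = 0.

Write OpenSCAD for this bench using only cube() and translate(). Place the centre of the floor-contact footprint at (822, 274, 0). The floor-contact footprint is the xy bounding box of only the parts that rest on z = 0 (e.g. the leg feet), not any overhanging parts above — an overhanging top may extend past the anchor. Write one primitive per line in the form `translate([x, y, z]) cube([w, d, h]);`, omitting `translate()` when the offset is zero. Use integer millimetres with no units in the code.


// leg_h = 478 − 50 = 428
translate([185, 120, 428]) cube([1274, 308, 50]);
translate([185, 120, 0]) cube([76, 76, 428]);
translate([185, 352, 0]) cube([76, 76, 428]);
translate([1383, 120, 0]) cube([76, 76, 428]);
translate([1383, 352, 0]) cube([76, 76, 428]);


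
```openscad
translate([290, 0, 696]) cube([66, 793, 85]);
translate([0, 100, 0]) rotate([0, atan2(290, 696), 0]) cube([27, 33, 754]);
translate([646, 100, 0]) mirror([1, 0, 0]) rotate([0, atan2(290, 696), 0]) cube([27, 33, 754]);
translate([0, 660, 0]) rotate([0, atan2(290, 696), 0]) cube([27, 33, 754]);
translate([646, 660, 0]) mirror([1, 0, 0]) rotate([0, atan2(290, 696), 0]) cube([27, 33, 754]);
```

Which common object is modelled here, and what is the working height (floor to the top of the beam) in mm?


A sawhorse. The overall height is 781 mm.

A beam across two mirrored pairs of raked legs — a sawhorse. The beam's underside is at z = 696 (matching the legs' vertical rise in atan2(290, 696)) and the beam is 85 mm tall, so its top is at 696 + 85 = 781 mm. The raked legs top out at the beam's underside, so that is the highest point.


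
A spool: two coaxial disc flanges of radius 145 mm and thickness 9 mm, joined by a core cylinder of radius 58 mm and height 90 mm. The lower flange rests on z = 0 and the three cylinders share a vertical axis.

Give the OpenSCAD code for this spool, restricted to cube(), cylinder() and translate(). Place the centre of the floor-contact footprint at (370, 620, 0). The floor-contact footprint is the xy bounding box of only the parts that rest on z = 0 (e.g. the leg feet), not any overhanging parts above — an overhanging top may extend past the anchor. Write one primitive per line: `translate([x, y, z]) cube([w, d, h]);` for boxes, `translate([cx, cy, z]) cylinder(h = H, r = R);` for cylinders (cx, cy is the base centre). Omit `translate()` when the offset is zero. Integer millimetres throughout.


translate([370, 620, 0]) cylinder(h = 9, r = 145);
translate([370, 620, 9]) cylinder(h = 90, r = 58);
translate([370, 620, 99]) cylinder(h = 9, r = 145);


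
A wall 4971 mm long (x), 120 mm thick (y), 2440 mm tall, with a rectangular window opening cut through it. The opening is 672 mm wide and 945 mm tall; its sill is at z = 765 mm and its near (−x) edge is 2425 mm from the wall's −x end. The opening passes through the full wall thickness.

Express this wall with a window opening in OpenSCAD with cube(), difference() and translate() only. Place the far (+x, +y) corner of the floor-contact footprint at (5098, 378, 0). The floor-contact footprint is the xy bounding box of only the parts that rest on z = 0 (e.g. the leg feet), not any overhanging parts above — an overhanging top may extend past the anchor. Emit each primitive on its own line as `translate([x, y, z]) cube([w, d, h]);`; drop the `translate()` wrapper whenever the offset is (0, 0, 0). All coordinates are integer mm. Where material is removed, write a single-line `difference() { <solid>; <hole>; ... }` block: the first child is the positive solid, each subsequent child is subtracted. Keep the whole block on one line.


difference() { translate([127, 258, 0]) cube([4971, 120, 2440]); translate([2552, 258, 765]) cube([672, 120, 945]); }
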